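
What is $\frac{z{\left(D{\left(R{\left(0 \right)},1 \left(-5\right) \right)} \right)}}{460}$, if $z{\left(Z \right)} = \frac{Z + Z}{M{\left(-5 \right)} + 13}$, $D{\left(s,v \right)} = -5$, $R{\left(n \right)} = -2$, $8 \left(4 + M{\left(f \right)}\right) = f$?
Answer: $- \frac{4}{1541} \approx -0.0025957$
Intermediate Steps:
$M{\left(f \right)} = -4 + \frac{f}{8}$
$z{\left(Z \right)} = \frac{16 Z}{67}$ ($z{\left(Z \right)} = \frac{Z + Z}{\left(-4 + \frac{1}{8} \left(-5\right)\right) + 13} = \frac{2 Z}{\left(-4 - \frac{5}{8}\right) + 13} = \frac{2 Z}{- \frac{37}{8} + 13} = \frac{2 Z}{\frac{67}{8}} = 2 Z \frac{8}{67} = \frac{16 Z}{67}$)
$\frac{z{\left(D{\left(R{\left(0 \right)},1 \left(-5\right) \right)} \right)}}{460} = \frac{\frac{16}{67} \left(-5\right)}{460} = \left(- \frac{80}{67}\right) \frac{1}{460} = - \frac{4}{1541}$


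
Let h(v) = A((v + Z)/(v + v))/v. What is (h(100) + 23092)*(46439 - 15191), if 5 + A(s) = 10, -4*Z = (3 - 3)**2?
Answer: 3607901892/5 ≈ 7.2158e+8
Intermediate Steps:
Z = 0 (Z = -(3 - 3)**2/4 = -1/4*0**2 = -1/4*0 = 0)
A(s) = 5 (A(s) = -5 + 10 = 5)
h(v) = 5/v
(h(100) + 23092)*(46439 - 15191) = (5/100 + 23092)*(46439 - 15191) = (5*(1/100) + 23092)*31248 = (1/20 + 23092)*31248 = (461841/20)*31248 = 3607901892/5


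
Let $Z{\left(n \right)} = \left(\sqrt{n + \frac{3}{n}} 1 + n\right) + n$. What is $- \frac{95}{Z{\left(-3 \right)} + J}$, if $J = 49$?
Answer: $- \frac{4085}{1853} + \frac{190 i}{1853} \approx -2.2045 + 0.10254 i$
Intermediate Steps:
$Z{\left(n \right)} = \sqrt{n + \frac{3}{n}} + 2 n$ ($Z{\left(n \right)} = \left(\sqrt{n + \frac{3}{n}} + n\right) + n = \left(n + \sqrt{n + \frac{3}{n}}\right) + n = \sqrt{n + \frac{3}{n}} + 2 n$)
$- \frac{95}{Z{\left(-3 \right)} + J} = - \frac{95}{\left(\sqrt{-3 + \frac{3}{-3}} + 2 \left(-3\right)\right) + 49} = - \frac{95}{\left(\sqrt{-3 + 3 \left(- \frac{1}{3}\right)} - 6\right) + 49} = - \frac{95}{\left(\sqrt{-3 - 1} - 6\right) + 49} = - \frac{95}{\left(\sqrt{-4} - 6\right) + 49} = - \frac{95}{\left(2 i - 6\right) + 49} = - \frac{95}{\left(-6 + 2 i\right) + 49} = - \frac{95}{43 + 2 i} = - 95 \frac{43 - 2 i}{1853} = - \frac{95 \left(43 - 2 i\right)}{1853}$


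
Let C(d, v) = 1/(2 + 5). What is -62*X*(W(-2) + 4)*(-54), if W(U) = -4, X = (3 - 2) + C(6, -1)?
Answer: 0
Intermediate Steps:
C(d, v) = ⅐ (C(d, v) = 1/7 = ⅐)
X = 8/7 (X = (3 - 2) + ⅐ = 1 + ⅐ = 8/7 ≈ 1.1429)
-62*X*(W(-2) + 4)*(-54) = -496*(-4 + 4)/7*(-54) = -496*0/7*(-54) = -62*0*(-54) = 0*(-54) = 0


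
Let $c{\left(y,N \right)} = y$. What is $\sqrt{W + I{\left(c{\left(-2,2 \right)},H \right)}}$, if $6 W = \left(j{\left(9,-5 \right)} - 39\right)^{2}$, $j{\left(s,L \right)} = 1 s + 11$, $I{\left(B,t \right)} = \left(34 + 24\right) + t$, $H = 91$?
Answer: $\frac{\sqrt{7530}}{6} \approx 14.463$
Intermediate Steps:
$I{\left(B,t \right)} = 58 + t$
$j{\left(s,L \right)} = 11 + s$ ($j{\left(s,L \right)} = s + 11 = 11 + s$)
$W = \frac{361}{6}$ ($W = \frac{\left(\left(11 + 9\right) - 39\right)^{2}}{6} = \frac{\left(20 - 39\right)^{2}}{6} = \frac{\left(-19\right)^{2}}{6} = \frac{1}{6} \cdot 361 = \frac{361}{6} \approx 60.167$)
$\sqrt{W + I{\left(c{\left(-2,2 \right)},H \right)}} = \sqrt{\frac{361}{6} + \left(58 + 91\right)} = \sqrt{\frac{361}{6} + 149} = \sqrt{\frac{1255}{6}} = \frac{\sqrt{7530}}{6}$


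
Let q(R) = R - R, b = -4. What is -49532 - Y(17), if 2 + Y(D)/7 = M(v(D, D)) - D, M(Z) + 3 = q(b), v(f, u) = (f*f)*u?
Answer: -49378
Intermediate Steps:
q(R) = 0
v(f, u) = u*f² (v(f, u) = f²*u = u*f²)
M(Z) = -3 (M(Z) = -3 + 0 = -3)
Y(D) = -35 - 7*D (Y(D) = -14 + 7*(-3 - D) = -14 + (-21 - 7*D) = -35 - 7*D)
-49532 - Y(17) = -49532 - (-35 - 7*17) = -49532 - (-35 - 119) = -49532 - 1*(-154) = -49532 + 154 = -49378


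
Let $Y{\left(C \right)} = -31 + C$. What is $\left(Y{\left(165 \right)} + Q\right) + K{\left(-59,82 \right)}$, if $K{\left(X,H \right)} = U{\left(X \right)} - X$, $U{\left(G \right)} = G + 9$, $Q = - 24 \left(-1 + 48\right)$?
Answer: $-985$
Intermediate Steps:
$Q = -1128$ ($Q = \left(-24\right) 47 = -1128$)
$U{\left(G \right)} = 9 + G$
$K{\left(X,H \right)} = 9$ ($K{\left(X,H \right)} = \left(9 + X\right) - X = 9$)
$\left(Y{\left(165 \right)} + Q\right) + K{\left(-59,82 \right)} = \left(\left(-31 + 165\right) - 1128\right) + 9 = \left(134 - 1128\right) + 9 = -994 + 9 = -985$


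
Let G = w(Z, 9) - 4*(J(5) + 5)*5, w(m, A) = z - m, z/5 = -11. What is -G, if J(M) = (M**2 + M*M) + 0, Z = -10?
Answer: 1145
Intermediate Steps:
J(M) = 2*M**2 (J(M) = (M**2 + M**2) + 0 = 2*M**2 + 0 = 2*M**2)
z = -55 (z = 5*(-11) = -55)
w(m, A) = -55 - m
G = -1145 (G = (-55 - 1*(-10)) - 4*(2*5**2 + 5)*5 = (-55 + 10) - 4*(2*25 + 5)*5 = -45 - 4*(50 + 5)*5 = -45 - 4*55*5 = -45 - 220*5 = -45 - 1100 = -1145)
-G = -1*(-1145) = 1145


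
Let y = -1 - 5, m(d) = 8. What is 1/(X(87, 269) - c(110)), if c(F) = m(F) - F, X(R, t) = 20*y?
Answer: -1/18 ≈ -0.055556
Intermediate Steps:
y = -6
X(R, t) = -120 (X(R, t) = 20*(-6) = -120)
c(F) = 8 - F
1/(X(87, 269) - c(110)) = 1/(-120 - (8 - 1*110)) = 1/(-120 - (8 - 110)) = 1/(-120 - 1*(-102)) = 1/(-120 + 102) = 1/(-18) = -1/18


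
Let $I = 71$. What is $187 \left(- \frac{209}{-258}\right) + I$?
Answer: $\frac{57401}{258} \approx 222.48$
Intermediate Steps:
$187 \left(- \frac{209}{-258}\right) + I = 187 \left(- \frac{209}{-258}\right) + 71 = 187 \left(\left(-209\right) \left(- \frac{1}{258}\right)\right) + 71 = 187 \cdot \frac{209}{258} + 71 = \frac{39083}{258} + 71 = \frac{57401}{258}$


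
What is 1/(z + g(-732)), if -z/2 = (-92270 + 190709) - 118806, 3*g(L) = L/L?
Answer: 3/122203 ≈ 2.4549e-5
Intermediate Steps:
g(L) = ⅓ (g(L) = (L/L)/3 = (⅓)*1 = ⅓)
z = 40734 (z = -2*((-92270 + 190709) - 118806) = -2*(98439 - 118806) = -2*(-20367) = 40734)
1/(z + g(-732)) = 1/(40734 + ⅓) = 1/(122203/3) = 3/122203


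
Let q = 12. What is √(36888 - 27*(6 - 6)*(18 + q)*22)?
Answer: 2*√9222 ≈ 192.06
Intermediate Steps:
√(36888 - 27*(6 - 6)*(18 + q)*22) = √(36888 - 27*(6 - 6)*(18 + 12)*22) = √(36888 - 0*30*22) = √(36888 - 27*0*22) = √(36888 + 0*22) = √(36888 + 0) = √36888 = 2*√9222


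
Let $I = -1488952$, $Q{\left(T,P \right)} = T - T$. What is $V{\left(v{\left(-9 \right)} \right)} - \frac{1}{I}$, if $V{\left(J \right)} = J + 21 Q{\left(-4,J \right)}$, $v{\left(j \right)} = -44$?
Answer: $- \frac{65513887}{1488952} \approx -44.0$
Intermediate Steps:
$Q{\left(T,P \right)} = 0$
$V{\left(J \right)} = J$ ($V{\left(J \right)} = J + 21 \cdot 0 = J + 0 = J$)
$V{\left(v{\left(-9 \right)} \right)} - \frac{1}{I} = -44 - \frac{1}{-1488952} = -44 - - \frac{1}{1488952} = -44 + \frac{1}{1488952} = - \frac{65513887}{1488952}$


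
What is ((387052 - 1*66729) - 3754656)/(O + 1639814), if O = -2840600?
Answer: 3434333/1200786 ≈ 2.8601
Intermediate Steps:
((387052 - 1*66729) - 3754656)/(O + 1639814) = ((387052 - 1*66729) - 3754656)/(-2840600 + 1639814) = ((387052 - 66729) - 3754656)/(-1200786) = (320323 - 3754656)*(-1/1200786) = -3434333*(-1/1200786) = 3434333/1200786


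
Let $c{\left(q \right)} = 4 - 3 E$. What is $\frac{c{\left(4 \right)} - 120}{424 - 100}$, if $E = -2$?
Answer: $- \frac{55}{162} \approx -0.33951$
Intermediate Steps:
$c{\left(q \right)} = 10$ ($c{\left(q \right)} = 4 - -6 = 4 + 6 = 10$)
$\frac{c{\left(4 \right)} - 120}{424 - 100} = \frac{10 - 120}{424 - 100} = - \frac{110}{424 + \left(-130 + 30\right)} = - \frac{110}{424 - 100} = - \frac{110}{324} = \left(-110\right) \frac{1}{324} = - \frac{55}{162}$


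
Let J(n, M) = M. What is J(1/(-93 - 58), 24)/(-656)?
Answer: -3/82 ≈ -0.036585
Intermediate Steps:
J(1/(-93 - 58), 24)/(-656) = 24/(-656) = 24*(-1/656) = -3/82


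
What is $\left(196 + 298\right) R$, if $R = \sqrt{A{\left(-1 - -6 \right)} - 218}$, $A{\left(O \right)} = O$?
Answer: $494 i \sqrt{213} \approx 7209.7 i$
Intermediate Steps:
$R = i \sqrt{213}$ ($R = \sqrt{\left(-1 - -6\right) - 218} = \sqrt{\left(-1 + 6\right) - 218} = \sqrt{5 - 218} = \sqrt{-213} = i \sqrt{213} \approx 14.595 i$)
$\left(196 + 298\right) R = \left(196 + 298\right) i \sqrt{213} = 494 i \sqrt{213}$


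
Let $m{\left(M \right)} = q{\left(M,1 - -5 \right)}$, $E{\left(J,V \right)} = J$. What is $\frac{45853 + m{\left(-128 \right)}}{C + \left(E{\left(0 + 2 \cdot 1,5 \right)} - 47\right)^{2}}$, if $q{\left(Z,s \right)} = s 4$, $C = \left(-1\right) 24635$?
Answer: $- \frac{45877}{22610} \approx -2.0291$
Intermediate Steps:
$C = -24635$
$q{\left(Z,s \right)} = 4 s$
$m{\left(M \right)} = 24$ ($m{\left(M \right)} = 4 \left(1 - -5\right) = 4 \left(1 + 5\right) = 4 \cdot 6 = 24$)
$\frac{45853 + m{\left(-128 \right)}}{C + \left(E{\left(0 + 2 \cdot 1,5 \right)} - 47\right)^{2}} = \frac{45853 + 24}{-24635 + \left(\left(0 + 2 \cdot 1\right) - 47\right)^{2}} = \frac{45877}{-24635 + \left(\left(0 + 2\right) - 47\right)^{2}} = \frac{45877}{-24635 + \left(2 - 47\right)^{2}} = \frac{45877}{-24635 + \left(-45\right)^{2}} = \frac{45877}{-24635 + 2025} = \frac{45877}{-22610} = 45877 \left(- \frac{1}{22610}\right) = - \frac{45877}{22610}$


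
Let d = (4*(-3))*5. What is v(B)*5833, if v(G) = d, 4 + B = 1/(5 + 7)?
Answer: -349980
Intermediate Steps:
B = -47/12 (B = -4 + 1/(5 + 7) = -4 + 1/12 = -47/12 ≈ -3.9167)
d = -60 (d = -12*5 = -60)
v(G) = -60
v(B)*5833 = -60*5833 = -349980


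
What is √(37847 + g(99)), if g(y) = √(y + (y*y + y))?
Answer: √(37847 + 3*√1111) ≈ 194.80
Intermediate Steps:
g(y) = √(y² + 2*y) (g(y) = √(y + (y² + y)) = √(y + (y + y²)) = √(y² + 2*y))
√(37847 + g(99)) = √(37847 + √(99*(2 + 99))) = √(37847 + √(99*101)) = √(37847 + √9999) = √(37847 + 3*√1111)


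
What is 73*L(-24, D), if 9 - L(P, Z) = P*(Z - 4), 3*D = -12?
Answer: -13359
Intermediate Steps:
D = -4 (D = (⅓)*(-12) = -4)
L(P, Z) = 9 - P*(-4 + Z) (L(P, Z) = 9 - P*(Z - 4) = 9 - P*(-4 + Z))
73*L(-24, D) = 73*(9 + 4*(-24) - 1*(-24)*(-4)) = 73*(9 - 96 - 96) = 73*(-183) = -13359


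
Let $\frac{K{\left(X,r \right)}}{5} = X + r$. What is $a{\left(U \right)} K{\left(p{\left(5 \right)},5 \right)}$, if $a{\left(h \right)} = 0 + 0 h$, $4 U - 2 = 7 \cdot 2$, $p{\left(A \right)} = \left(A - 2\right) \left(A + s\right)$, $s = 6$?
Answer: $0$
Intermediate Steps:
$p{\left(A \right)} = \left(-2 + A\right) \left(6 + A\right)$ ($p{\left(A \right)} = \left(A - 2\right) \left(A + 6\right) = \left(-2 + A\right) \left(6 + A\right)$)
$U = 4$ ($U = \frac{1}{2} + \frac{7 \cdot 2}{4} = \frac{1}{2} + \frac{1}{4} \cdot 14 = \frac{1}{2} + \frac{7}{2} = 4$)
$K{\left(X,r \right)} = 5 X + 5 r$ ($K{\left(X,r \right)} = 5 \left(X + r\right) = 5 X + 5 r$)
$a{\left(h \right)} = 0$ ($a{\left(h \right)} = 0 + 0 = 0$)
$a{\left(U \right)} K{\left(p{\left(5 \right)},5 \right)} = 0 \left(5 \left(-12 + 5^{2} + 4 \cdot 5\right) + 5 \cdot 5\right) = 0 \left(5 \left(-12 + 25 + 20\right) + 25\right) = 0 \left(5 \cdot 33 + 25\right) = 0 \left(165 + 25\right) = 0 \cdot 190 = 0$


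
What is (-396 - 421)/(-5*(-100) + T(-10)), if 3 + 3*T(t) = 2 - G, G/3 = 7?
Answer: -2451/1478 ≈ -1.6583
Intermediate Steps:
G = 21 (G = 3*7 = 21)
T(t) = -22/3 (T(t) = -1 + (2 - 1*21)/3 = -1 + (2 - 21)/3 = -1 + (⅓)*(-19) = -1 - 19/3 = -22/3)
(-396 - 421)/(-5*(-100) + T(-10)) = (-396 - 421)/(-5*(-100) - 22/3) = -817/(500 - 22/3) = -817/1478/3 = -817*3/1478 = -2451/1478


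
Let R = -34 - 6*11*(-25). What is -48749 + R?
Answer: -47133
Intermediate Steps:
R = 1616 (R = -34 - 66*(-25) = -34 + 1650 = 1616)
-48749 + R = -48749 + 1616 = -47133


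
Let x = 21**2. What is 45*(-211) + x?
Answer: -9054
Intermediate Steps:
x = 441
45*(-211) + x = 45*(-211) + 441 = -9495 + 441 = -9054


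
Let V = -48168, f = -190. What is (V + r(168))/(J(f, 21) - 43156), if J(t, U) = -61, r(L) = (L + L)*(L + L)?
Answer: -64728/43217 ≈ -1.4977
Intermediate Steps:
r(L) = 4*L² (r(L) = (2*L)*(2*L) = 4*L²)
(V + r(168))/(J(f, 21) - 43156) = (-48168 + 4*168²)/(-61 - 43156) = (-48168 + 4*28224)/(-43217) = (-48168 + 112896)*(-1/43217) = 64728*(-1/43217) = -64728/43217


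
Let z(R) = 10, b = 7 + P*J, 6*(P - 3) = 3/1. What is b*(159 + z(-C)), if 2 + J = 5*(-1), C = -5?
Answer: -5915/2 ≈ -2957.5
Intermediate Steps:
P = 7/2 (P = 3 + (3/1)/6 = 3 + (3*1)/6 = 3 + (⅙)*3 = 3 + ½ = 7/2 ≈ 3.5000)
J = -7 (J = -2 + 5*(-1) = -2 - 5 = -7)
b = -35/2 (b = 7 + (7/2)*(-7) = 7 - 49/2 = -35/2 ≈ -17.500)
b*(159 + z(-C)) = -35*(159 + 10)/2 = -35/2*169 = -5915/2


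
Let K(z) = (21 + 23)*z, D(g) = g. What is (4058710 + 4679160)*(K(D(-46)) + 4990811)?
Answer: 43591372263690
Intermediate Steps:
K(z) = 44*z
(4058710 + 4679160)*(K(D(-46)) + 4990811) = (4058710 + 4679160)*(44*(-46) + 4990811) = 8737870*(-2024 + 4990811) = 8737870*4988787 = 43591372263690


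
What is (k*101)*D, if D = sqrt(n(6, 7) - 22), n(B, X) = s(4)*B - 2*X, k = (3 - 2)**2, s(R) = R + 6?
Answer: 202*sqrt(6) ≈ 494.80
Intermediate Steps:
s(R) = 6 + R
k = 1 (k = 1**2 = 1)
n(B, X) = -2*X + 10*B (n(B, X) = (6 + 4)*B - 2*X = 10*B - 2*X = -2*X + 10*B)
D = 2*sqrt(6) (D = sqrt((-2*7 + 10*6) - 22) = sqrt((-14 + 60) - 22) = sqrt(46 - 22) = sqrt(24) = 2*sqrt(6) ≈ 4.8990)
(k*101)*D = (1*101)*(2*sqrt(6)) = 101*(2*sqrt(6)) = 202*sqrt(6)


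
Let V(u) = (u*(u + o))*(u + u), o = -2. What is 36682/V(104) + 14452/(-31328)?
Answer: -480291313/1080064128 ≈ -0.44469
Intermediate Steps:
V(u) = 2*u²*(-2 + u) (V(u) = (u*(u - 2))*(u + u) = (u*(-2 + u))*(2*u) = 2*u²*(-2 + u))
36682/V(104) + 14452/(-31328) = 36682/((2*104²*(-2 + 104))) + 14452/(-31328) = 36682/((2*10816*102)) + 14452*(-1/31328) = 36682/2206464 - 3613/7832 = 36682*(1/2206464) - 3613/7832 = 18341/1103232 - 3613/7832 = -480291313/1080064128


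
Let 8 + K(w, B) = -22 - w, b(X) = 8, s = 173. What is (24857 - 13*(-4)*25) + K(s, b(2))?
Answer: 25954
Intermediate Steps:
K(w, B) = -30 - w (K(w, B) = -8 + (-22 - w) = -30 - w)
(24857 - 13*(-4)*25) + K(s, b(2)) = (24857 - 13*(-4)*25) + (-30 - 1*173) = (24857 + 52*25) + (-30 - 173) = (24857 + 1300) - 203 = 26157 - 203 = 25954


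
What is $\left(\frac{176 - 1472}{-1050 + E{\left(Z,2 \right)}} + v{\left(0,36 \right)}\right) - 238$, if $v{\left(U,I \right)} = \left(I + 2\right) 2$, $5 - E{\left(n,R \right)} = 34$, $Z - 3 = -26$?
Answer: $- \frac{173502}{1079} \approx -160.8$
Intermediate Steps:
$Z = -23$ ($Z = 3 - 26 = -23$)
$E{\left(n,R \right)} = -29$ ($E{\left(n,R \right)} = 5 - 34 = -29$)
$v{\left(U,I \right)} = 4 + 2 I$ ($v{\left(U,I \right)} = \left(2 + I\right) 2 = 4 + 2 I$)
$\left(\frac{176 - 1472}{-1050 + E{\left(Z,2 \right)}} + v{\left(0,36 \right)}\right) - 238 = \left(\frac{176 - 1472}{-1050 - 29} + \left(4 + 2 \cdot 36\right)\right) - 238 = \left(- \frac{1296}{-1079} + \left(4 + 72\right)\right) - 238 = \left(\left(-1296\right) \left(- \frac{1}{1079}\right) + 76\right) - 238 = \left(\frac{1296}{1079} + 76\right) - 238 = \frac{83300}{1079} - 238 = - \frac{173502}{1079}$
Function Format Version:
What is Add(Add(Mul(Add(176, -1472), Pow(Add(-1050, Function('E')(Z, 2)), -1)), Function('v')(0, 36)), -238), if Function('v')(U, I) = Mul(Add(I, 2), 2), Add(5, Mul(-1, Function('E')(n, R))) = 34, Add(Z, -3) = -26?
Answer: Rational(-173502, 1079) ≈ -160.80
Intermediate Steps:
Z = -23 (Z = Add(3, -26) = -23)
Function('E')(n, R) = -29 (Function('E')(n, R) = Add(5, Mul(-1, 34)) = Add(5, -34) = -29)
Function('v')(U, I) = Add(4, Mul(2, I)) (Function('v')(U, I) = Mul(Add(2, I), 2) = Add(4, Mul(2, I)))
Add(Add(Mul(Add(176, -1472), Pow(Add(-1050, Function('E')(Z, 2)), -1)), Function('v')(0, 36)), -238) = Add(Add(Mul(Add(176, -1472), Pow(Add(-1050, -29), -1)), Add(4, Mul(2, 36))), -238) = Add(Add(Mul(-1296, Pow(-1079, -1)), Add(4, 72)), -238) = Add(Add(Mul(-1296, Rational(-1, 1079)), 76), -238) = Add(Add(Rational(1296, 1079), 76), -238) = Add(Rational(83300, 1079), -238) = Rational(-173502, 1079)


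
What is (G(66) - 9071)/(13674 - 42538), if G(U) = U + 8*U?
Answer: 8477/28864 ≈ 0.29369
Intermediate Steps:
G(U) = 9*U
(G(66) - 9071)/(13674 - 42538) = (9*66 - 9071)/(13674 - 42538) = (594 - 9071)/(-28864) = -8477*(-1/28864) = 8477/28864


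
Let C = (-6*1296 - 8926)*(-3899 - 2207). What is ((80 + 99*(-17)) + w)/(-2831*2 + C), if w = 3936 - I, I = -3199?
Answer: 922/16996125 ≈ 5.4248e-5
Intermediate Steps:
w = 7135 (w = 3936 - 1*(-3199) = 3936 + 3199 = 7135)
C = 101982412 (C = (-7776 - 8926)*(-6106) = -16702*(-6106) = 101982412)
((80 + 99*(-17)) + w)/(-2831*2 + C) = ((80 + 99*(-17)) + 7135)/(-2831*2 + 101982412) = ((80 - 1683) + 7135)/(-5662 + 101982412) = (-1603 + 7135)/101976750 = 5532*(1/101976750) = 922/16996125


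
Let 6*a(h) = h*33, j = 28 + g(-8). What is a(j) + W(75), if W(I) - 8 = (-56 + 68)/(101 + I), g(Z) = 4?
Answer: 8099/44 ≈ 184.07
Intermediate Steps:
j = 32 (j = 28 + 4 = 32)
W(I) = 8 + 12/(101 + I) (W(I) = 8 + (-56 + 68)/(101 + I) = 8 + 12/(101 + I))
a(h) = 11*h/2 (a(h) = (h*33)/6 = (33*h)/6 = 11*h/2)
a(j) + W(75) = (11/2)*32 + 4*(205 + 2*75)/(101 + 75) = 176 + 4*(205 + 150)/176 = 176 + 4*(1/176)*355 = 176 + 355/44 = 8099/44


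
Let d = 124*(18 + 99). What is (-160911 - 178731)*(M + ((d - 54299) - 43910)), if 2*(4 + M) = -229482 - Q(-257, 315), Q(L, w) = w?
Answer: 67454089947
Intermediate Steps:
M = -229805/2 (M = -4 + (-229482 - 1*315)/2 = -4 + (-229482 - 315)/2 = -4 + (½)*(-229797) = -4 - 229797/2 = -229805/2 ≈ -1.1490e+5)
d = 14508 (d = 124*117 = 14508)
(-160911 - 178731)*(M + ((d - 54299) - 43910)) = (-160911 - 178731)*(-229805/2 + ((14508 - 54299) - 43910)) = -339642*(-229805/2 + (-39791 - 43910)) = -339642*(-229805/2 - 83701) = -339642*(-397207/2) = 67454089947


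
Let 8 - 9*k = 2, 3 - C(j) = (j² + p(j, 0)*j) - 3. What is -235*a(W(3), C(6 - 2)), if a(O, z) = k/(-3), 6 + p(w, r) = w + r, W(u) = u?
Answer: 470/9 ≈ 52.222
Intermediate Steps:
p(w, r) = -6 + r + w (p(w, r) = -6 + (w + r) = -6 + (r + w) = -6 + r + w)
C(j) = 6 - j² - j*(-6 + j) (C(j) = 3 - ((j² + (-6 + 0 + j)*j) - 3) = 3 - ((j² + (-6 + j)*j) - 3) = 3 - ((j² + j*(-6 + j)) - 3) = 3 - (-3 + j² + j*(-6 + j)) = 3 + (3 - j² - j*(-6 + j)) = 6 - j² - j*(-6 + j))
k = ⅔ (k = 8/9 - ⅑*2 = 8/9 - 2/9 = ⅔ ≈ 0.66667)
a(O, z) = -2/9 (a(O, z) = (⅔)/(-3) = (⅔)*(-⅓) = -2/9)
-235*a(W(3), C(6 - 2)) = -235*(-2/9) = 470/9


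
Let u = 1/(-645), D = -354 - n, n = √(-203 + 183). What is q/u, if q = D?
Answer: 228330 + 1290*I*√5 ≈ 2.2833e+5 + 2884.5*I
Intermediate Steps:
n = 2*I*√5 (n = √(-20) = 2*I*√5 ≈ 4.4721*I)
D = -354 - 2*I*√5 ≈ -354.0 - 4.4721*I
q = -354 - 2*I*√5 ≈ -354.0 - 4.4721*I
u = -1/645 ≈ -0.0015504
q/u = (-354 - 2*I*√5)/(-1/645) = (-354 - 2*I*√5)*(-645) = 228330 + 1290*I*√5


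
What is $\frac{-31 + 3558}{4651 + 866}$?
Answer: $\frac{3527}{5517} \approx 0.6393$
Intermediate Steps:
$\frac{-31 + 3558}{4651 + 866} = \frac{3527}{5517}$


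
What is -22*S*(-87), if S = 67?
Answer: 128238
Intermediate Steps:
-22*S*(-87) = -22*67*(-87) = -1474*(-87) = 128238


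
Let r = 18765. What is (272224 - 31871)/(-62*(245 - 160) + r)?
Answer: 240353/13495 ≈ 17.811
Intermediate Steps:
(272224 - 31871)/(-62*(245 - 160) + r) = (272224 - 31871)/(-62*(245 - 160) + 18765) = 240353/(-62*85 + 18765) = 240353/(-5270 + 18765) = 240353/13495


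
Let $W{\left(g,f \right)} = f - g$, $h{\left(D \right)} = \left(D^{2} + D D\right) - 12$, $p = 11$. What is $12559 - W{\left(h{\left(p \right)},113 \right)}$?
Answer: $12676$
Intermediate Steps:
$h{\left(D \right)} = -12 + 2 D^{2}$ ($h{\left(D \right)} = \left(D^{2} + D^{2}\right) - 12 = 2 D^{2} - 12 = -12 + 2 D^{2}$)
$12559 - W{\left(h{\left(p \right)},113 \right)} = 12559 - \left(113 - \left(-12 + 2 \cdot 11^{2}\right)\right) = 12559 - \left(113 - \left(-12 + 2 \cdot 121\right)\right) = 12559 - \left(113 - \left(-12 + 242\right)\right) = 12559 - \left(113 - 230\right) = 12559 - -117 = 12559 + 117 = 12676$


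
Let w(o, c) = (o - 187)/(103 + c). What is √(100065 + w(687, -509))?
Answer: √4123527835/203 ≈ 316.33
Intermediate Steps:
w(o, c) = (-187 + o)/(103 + c)
√(100065 + w(687, -509)) = √(100065 + (-187 + 687)/(103 - 509)) = √(100065 + 500/(-406)) = √(100065 - 1/406*500) = √(100065 - 250/203) = √(20312945/203) = √4123527835/203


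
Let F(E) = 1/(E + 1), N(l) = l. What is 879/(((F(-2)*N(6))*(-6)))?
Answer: 293/12 ≈ 24.417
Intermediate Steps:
F(E) = 1/(1 + E)
879/(((F(-2)*N(6))*(-6))) = 879/(((6/(1 - 2))*(-6))) = 879/(((6/(-1))*(-6))) = 879/((-1*6*(-6))) = 879/((-6*(-6))) = 879/36 = 879*(1/36) = 293/12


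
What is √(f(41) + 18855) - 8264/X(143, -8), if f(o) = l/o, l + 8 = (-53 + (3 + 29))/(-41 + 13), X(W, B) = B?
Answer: 1033 + √126779831/82 ≈ 1170.3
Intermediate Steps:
l = -29/4 (l = -8 + (-53 + (3 + 29))/(-41 + 13) = -8 + (-53 + 32)/(-28) = -8 - 21*(-1/28) = -8 + ¾ = -29/4 ≈ -7.2500)
f(o) = -29/(4*o)
√(f(41) + 18855) - 8264/X(143, -8) = √(-29/4/41 + 18855) - 8264/(-8) = √(-29/4*1/41 + 18855) - 8264*(-1)/8 = √(-29/164 + 18855) - 1*(-1033) = √(3092191/164) + 1033 = √126779831/82 + 1033 = 1033 + √126779831/82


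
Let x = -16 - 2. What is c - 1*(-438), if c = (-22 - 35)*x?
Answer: 1464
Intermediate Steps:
x = -18
c = 1026 (c = (-22 - 35)*(-18) = -57*(-18) = 1026)
c - 1*(-438) = 1026 - 1*(-438) = 1026 + 438 = 1464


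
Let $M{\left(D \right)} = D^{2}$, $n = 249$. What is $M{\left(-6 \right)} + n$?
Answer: $285$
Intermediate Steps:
$M{\left(-6 \right)} + n = \left(-6\right)^{2} + 249 = 36 + 249 = 285$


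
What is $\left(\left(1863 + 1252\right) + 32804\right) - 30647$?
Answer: $5272$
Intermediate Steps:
$\left(\left(1863 + 1252\right) + 32804\right) - 30647 = \left(3115 + 32804\right) - 30647 = 35919 - 30647 = 5272$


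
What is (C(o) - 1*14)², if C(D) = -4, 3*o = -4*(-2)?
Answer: 324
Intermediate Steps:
o = 8/3 (o = (-4*(-2))/3 = (⅓)*8 = 8/3 ≈ 2.6667)
(C(o) - 1*14)² = (-4 - 1*14)² = (-4 - 14)² = (-18)² = 324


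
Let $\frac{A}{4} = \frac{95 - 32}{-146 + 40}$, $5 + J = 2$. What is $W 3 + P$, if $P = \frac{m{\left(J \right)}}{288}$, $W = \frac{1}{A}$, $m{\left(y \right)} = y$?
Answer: $- \frac{285}{224} \approx -1.2723$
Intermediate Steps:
$J = -3$ ($J = -5 + 2 = -3$)
$A = - \frac{126}{53}$ ($A = 4 \frac{95 - 32}{-146 + 40} = 4 \frac{63}{-106} = 4 \cdot 63 \left(- \frac{1}{106}\right) = 4 \left(- \frac{63}{106}\right) = - \frac{126}{53} \approx -2.3774$)
$W = - \frac{53}{126}$ ($W = \frac{1}{- \frac{126}{53}} = - \frac{53}{126} \approx -0.42063$)
$P = - \frac{1}{96}$ ($P = - \frac{3}{288} = \left(-3\right) \frac{1}{288} = - \frac{1}{96} \approx -0.010417$)
$W 3 + P = \left(- \frac{53}{126}\right) 3 - \frac{1}{96} = - \frac{53}{42} - \frac{1}{96} = - \frac{285}{224}$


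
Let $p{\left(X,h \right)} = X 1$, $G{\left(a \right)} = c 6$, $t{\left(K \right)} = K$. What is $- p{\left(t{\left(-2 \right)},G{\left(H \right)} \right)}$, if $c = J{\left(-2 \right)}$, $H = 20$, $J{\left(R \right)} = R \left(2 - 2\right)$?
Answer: $2$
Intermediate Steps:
$J{\left(R \right)} = 0$ ($J{\left(R \right)} = R 0 = 0$)
$c = 0$
$G{\left(a \right)} = 0$ ($G{\left(a \right)} = 0 \cdot 6 = 0$)
$p{\left(X,h \right)} = X$
$- p{\left(t{\left(-2 \right)},G{\left(H \right)} \right)} = \left(-1\right) \left(-2\right) = 2$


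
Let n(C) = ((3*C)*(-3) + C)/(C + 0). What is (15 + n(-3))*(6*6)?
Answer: 252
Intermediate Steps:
n(C) = -8 (n(C) = (-9*C + C)/C = (-8*C)/C = -8)
(15 + n(-3))*(6*6) = (15 - 8)*(6*6) = 7*36 = 252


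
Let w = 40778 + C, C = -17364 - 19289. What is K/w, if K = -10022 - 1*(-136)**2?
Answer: -9506/1375 ≈ -6.9135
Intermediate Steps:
C = -36653
w = 4125 (w = 40778 - 36653 = 4125)
K = -28518 (K = -10022 - 1*18496 = -10022 - 18496 = -28518)
K/w = -28518/4125 = -28518*1/4125 = -9506/1375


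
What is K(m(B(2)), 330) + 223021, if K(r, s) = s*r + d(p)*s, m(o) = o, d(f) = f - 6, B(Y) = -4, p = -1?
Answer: 219391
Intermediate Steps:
d(f) = -6 + f
K(r, s) = -7*s + r*s (K(r, s) = s*r + (-6 - 1)*s = r*s - 7*s = -7*s + r*s)
K(m(B(2)), 330) + 223021 = 330*(-7 - 4) + 223021 = 330*(-11) + 223021 = -3630 + 223021 = 219391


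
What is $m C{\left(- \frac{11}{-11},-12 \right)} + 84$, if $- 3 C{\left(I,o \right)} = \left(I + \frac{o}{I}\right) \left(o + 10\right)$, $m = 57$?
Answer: $-334$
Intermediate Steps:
$C{\left(I,o \right)} = - \frac{\left(10 + o\right) \left(I + \frac{o}{I}\right)}{3}$ ($C{\left(I,o \right)} = - \frac{\left(I + \frac{o}{I}\right) \left(o + 10\right)}{3} = - \frac{\left(I + \frac{o}{I}\right) \left(10 + o\right)}{3} = - \frac{\left(10 + o\right) \left(I + \frac{o}{I}\right)}{3}$)
$m C{\left(- \frac{11}{-11},-12 \right)} + 84 = 57 \frac{- \left(-12\right)^{2} - -120 + \left(- \frac{11}{-11}\right)^{2} \left(-10 - -12\right)}{3 \left(- \frac{11}{-11}\right)} + 84 = 57 \frac{\left(-1\right) 144 + 120 + \left(\left(-11\right) \left(- \frac{1}{11}\right)\right)^{2} \left(-10 + 12\right)}{3 \left(\left(-11\right) \left(- \frac{1}{11}\right)\right)} + 84 = 57 \frac{-144 + 120 + 1^{2} \cdot 2}{3 \cdot 1} + 84 = 57 \cdot \frac{1}{3} \cdot 1 \left(-144 + 120 + 1 \cdot 2\right) + 84 = 57 \cdot \frac{1}{3} \cdot 1 \left(-144 + 120 + 2\right) + 84 = 57 \cdot \frac{1}{3} \cdot 1 \left(-22\right) + 84 = 57 \left(- \frac{22}{3}\right) + 84 = -418 + 84 = -334$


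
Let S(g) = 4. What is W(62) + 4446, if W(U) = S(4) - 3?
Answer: 4447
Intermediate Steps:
W(U) = 1 (W(U) = 4 - 3 = 1)
W(62) + 4446 = 1 + 4446 = 4447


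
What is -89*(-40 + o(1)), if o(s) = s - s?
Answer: 3560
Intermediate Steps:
o(s) = 0
-89*(-40 + o(1)) = -89*(-40 + 0) = -89*(-40) = 3560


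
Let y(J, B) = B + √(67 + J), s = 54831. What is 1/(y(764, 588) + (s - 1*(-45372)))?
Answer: 33597/3386274950 - √831/10158824850 ≈ 9.9187e-6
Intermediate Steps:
1/(y(764, 588) + (s - 1*(-45372))) = 1/((588 + √(67 + 764)) + (54831 - 1*(-45372))) = 1/((588 + √831) + (54831 + 45372)) = 1/((588 + √831) + 100203) = 1/(100791 + √831)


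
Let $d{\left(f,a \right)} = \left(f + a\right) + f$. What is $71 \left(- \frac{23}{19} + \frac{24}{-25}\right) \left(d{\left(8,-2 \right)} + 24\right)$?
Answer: $- \frac{146402}{25} \approx -5856.1$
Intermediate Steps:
$d{\left(f,a \right)} = a + 2 f$ ($d{\left(f,a \right)} = \left(a + f\right) + f = a + 2 f$)
$71 \left(- \frac{23}{19} + \frac{24}{-25}\right) \left(d{\left(8,-2 \right)} + 24\right) = 71 \left(- \frac{23}{19} + \frac{24}{-25}\right) \left(\left(-2 + 2 \cdot 8\right) + 24\right) = 71 \left(\left(-23\right) \frac{1}{19} + 24 \left(- \frac{1}{25}\right)\right) \left(\left(-2 + 16\right) + 24\right) = 71 \left(- \frac{23}{19} - \frac{24}{25}\right) \left(14 + 24\right) = 71 \left(- \frac{1031}{475}\right) 38 = \left(- \frac{73201}{475}\right) 38 = - \frac{146402}{25}$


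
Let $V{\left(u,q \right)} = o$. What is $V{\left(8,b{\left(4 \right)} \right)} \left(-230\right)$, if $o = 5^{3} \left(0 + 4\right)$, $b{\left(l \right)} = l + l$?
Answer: $-115000$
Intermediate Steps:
$b{\left(l \right)} = 2 l$
$o = 500$ ($o = 125 \cdot 4 = 500$)
$V{\left(u,q \right)} = 500$
$V{\left(8,b{\left(4 \right)} \right)} \left(-230\right) = 500 \left(-230\right) = -115000$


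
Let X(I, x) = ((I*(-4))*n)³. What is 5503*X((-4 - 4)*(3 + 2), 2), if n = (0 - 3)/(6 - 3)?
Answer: -22540288000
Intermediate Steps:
n = -1 (n = -3/3 = -3*⅓ = -1)
X(I, x) = 64*I³ (X(I, x) = ((I*(-4))*(-1))³ = (-4*I*(-1))³ = (4*I)³ = 64*I³)
5503*X((-4 - 4)*(3 + 2), 2) = 5503*(64*((-4 - 4)*(3 + 2))³) = 5503*(64*(-8*5)³) = 5503*(64*(-40)³) = 5503*(64*(-64000)) = 5503*(-4096000) = -22540288000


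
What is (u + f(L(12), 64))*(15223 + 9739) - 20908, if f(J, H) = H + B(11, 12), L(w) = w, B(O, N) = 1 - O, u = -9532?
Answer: -236610744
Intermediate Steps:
f(J, H) = -10 + H (f(J, H) = H + (1 - 1*11) = H + (1 - 11) = H - 10 = -10 + H)
(u + f(L(12), 64))*(15223 + 9739) - 20908 = (-9532 + (-10 + 64))*(15223 + 9739) - 20908 = (-9532 + 54)*24962 - 20908 = -9478*24962 - 20908 = -236589836 - 20908 = -236610744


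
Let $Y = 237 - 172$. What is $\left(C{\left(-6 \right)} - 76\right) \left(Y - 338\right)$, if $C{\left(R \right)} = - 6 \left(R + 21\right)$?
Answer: $45318$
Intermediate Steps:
$Y = 65$ ($Y = 237 - 172 = 65$)
$C{\left(R \right)} = -126 - 6 R$ ($C{\left(R \right)} = - 6 \left(21 + R\right) = -126 - 6 R$)
$\left(C{\left(-6 \right)} - 76\right) \left(Y - 338\right) = \left(\left(-126 - -36\right) - 76\right) \left(65 - 338\right) = \left(\left(-126 + 36\right) - 76\right) \left(-273\right) = \left(-90 - 76\right) \left(-273\right) = \left(-166\right) \left(-273\right) = 45318$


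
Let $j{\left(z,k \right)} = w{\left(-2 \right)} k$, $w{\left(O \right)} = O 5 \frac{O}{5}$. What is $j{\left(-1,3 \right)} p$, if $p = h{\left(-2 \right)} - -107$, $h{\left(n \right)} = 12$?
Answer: $1428$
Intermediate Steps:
$w{\left(O \right)} = O^{2}$ ($w{\left(O \right)} = 5 O O \frac{1}{5} = 5 O \frac{O}{5} = O^{2}$)
$p = 119$ ($p = 12 - -107 = 12 + 107 = 119$)
$j{\left(z,k \right)} = 4 k$ ($j{\left(z,k \right)} = \left(-2\right)^{2} k = 4 k$)
$j{\left(-1,3 \right)} p = 4 \cdot 3 \cdot 119 = 12 \cdot 119 = 1428$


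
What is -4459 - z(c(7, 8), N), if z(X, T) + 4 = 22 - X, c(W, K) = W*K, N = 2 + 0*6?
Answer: -4421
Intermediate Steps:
N = 2 (N = 2 + 0 = 2)
c(W, K) = K*W
z(X, T) = 18 - X (z(X, T) = -4 + (22 - X) = 18 - X)
-4459 - z(c(7, 8), N) = -4459 - (18 - 8*7) = -4459 - (18 - 1*56) = -4459 - (18 - 56) = -4459 - 1*(-38) = -4459 + 38 = -4421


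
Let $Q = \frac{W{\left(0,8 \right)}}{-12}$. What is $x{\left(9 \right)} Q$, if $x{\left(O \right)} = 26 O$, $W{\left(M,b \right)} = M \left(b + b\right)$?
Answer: $0$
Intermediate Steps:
$W{\left(M,b \right)} = 2 M b$ ($W{\left(M,b \right)} = M 2 b = 2 M b$)
$Q = 0$ ($Q = \frac{2 \cdot 0 \cdot 8}{-12} = 0 \left(- \frac{1}{12}\right) = 0$)
$x{\left(9 \right)} Q = 26 \cdot 9 \cdot 0 = 234 \cdot 0 = 0$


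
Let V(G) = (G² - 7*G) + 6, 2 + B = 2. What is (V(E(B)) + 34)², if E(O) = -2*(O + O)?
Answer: 1600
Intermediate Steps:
B = 0 (B = -2 + 2 = 0)
E(O) = -4*O
V(G) = 6 + G² - 7*G
(V(E(B)) + 34)² = ((6 + (-4*0)² - (-28)*0) + 34)² = ((6 + 0² - 7*0) + 34)² = ((6 + 0 + 0) + 34)² = (6 + 34)² = 40² = 1600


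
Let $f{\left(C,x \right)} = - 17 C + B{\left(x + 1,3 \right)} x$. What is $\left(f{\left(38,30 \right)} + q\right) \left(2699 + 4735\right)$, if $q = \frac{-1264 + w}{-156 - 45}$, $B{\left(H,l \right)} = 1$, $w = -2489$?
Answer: $- \frac{297516114}{67} \approx -4.4405 \cdot 10^{6}$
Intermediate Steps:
$q = \frac{1251}{67}$ ($q = \frac{-1264 - 2489}{-156 - 45} = - \frac{3753}{-201} = \left(-3753\right) \left(- \frac{1}{201}\right) = \frac{1251}{67} \approx 18.672$)
$f{\left(C,x \right)} = x - 17 C$ ($f{\left(C,x \right)} = - 17 C + 1 x = - 17 C + x = x - 17 C$)
$\left(f{\left(38,30 \right)} + q\right) \left(2699 + 4735\right) = \left(\left(30 - 646\right) + \frac{1251}{67}\right) \left(2699 + 4735\right) = \left(\left(30 - 646\right) + \frac{1251}{67}\right) 7434 = \left(-616 + \frac{1251}{67}\right) 7434 = \left(- \frac{40021}{67}\right) 7434 = - \frac{297516114}{67}$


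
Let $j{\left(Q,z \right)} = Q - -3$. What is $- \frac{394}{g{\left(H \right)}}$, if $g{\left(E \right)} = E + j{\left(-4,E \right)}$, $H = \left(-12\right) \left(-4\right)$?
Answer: $- \frac{394}{47} \approx -8.383$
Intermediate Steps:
$j{\left(Q,z \right)} = 3 + Q$ ($j{\left(Q,z \right)} = Q + 3 = 3 + Q$)
$H = 48$
$g{\left(E \right)} = -1 + E$ ($g{\left(E \right)} = E + \left(3 - 4\right) = E - 1 = -1 + E$)
$- \frac{394}{g{\left(H \right)}} = - \frac{394}{-1 + 48} = - \frac{394}{47}$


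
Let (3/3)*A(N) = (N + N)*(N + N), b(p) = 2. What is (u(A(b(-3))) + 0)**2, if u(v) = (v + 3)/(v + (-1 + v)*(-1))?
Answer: 361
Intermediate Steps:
A(N) = 4*N**2 (A(N) = (N + N)*(N + N) = (2*N)*(2*N) = 4*N**2)
u(v) = 3 + v (u(v) = (3 + v)/(v + (1 - v)) = (3 + v)/1 = (3 + v)*1 = 3 + v)
(u(A(b(-3))) + 0)**2 = ((3 + 4*2**2) + 0)**2 = ((3 + 4*4) + 0)**2 = ((3 + 16) + 0)**2 = (19 + 0)**2 = 19**2 = 361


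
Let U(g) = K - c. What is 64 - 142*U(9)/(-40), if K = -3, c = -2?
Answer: 1209/20 ≈ 60.450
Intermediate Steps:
U(g) = -1 (U(g) = -3 - 1*(-2) = -3 + 2 = -1)
64 - 142*U(9)/(-40) = 64 - (-142)/(-40) = 64 - (-142)*(-1)/40 = 64 - 142*1/40 = 64 - 71/20 = 1209/20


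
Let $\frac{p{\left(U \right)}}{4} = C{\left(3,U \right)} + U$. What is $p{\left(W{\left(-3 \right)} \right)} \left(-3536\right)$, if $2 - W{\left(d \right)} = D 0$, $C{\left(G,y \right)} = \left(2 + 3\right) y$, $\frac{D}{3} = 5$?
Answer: $-169728$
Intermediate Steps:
$D = 15$ ($D = 3 \cdot 5 = 15$)
$C{\left(G,y \right)} = 5 y$
$W{\left(d \right)} = 2$ ($W{\left(d \right)} = 2 - 15 \cdot 0 = 2 - 0 = 2 + 0 = 2$)
$p{\left(U \right)} = 24 U$ ($p{\left(U \right)} = 4 \left(5 U + U\right) = 4 \cdot 6 U = 24 U$)
$p{\left(W{\left(-3 \right)} \right)} \left(-3536\right) = 24 \cdot 2 \left(-3536\right) = 48 \left(-3536\right) = -169728$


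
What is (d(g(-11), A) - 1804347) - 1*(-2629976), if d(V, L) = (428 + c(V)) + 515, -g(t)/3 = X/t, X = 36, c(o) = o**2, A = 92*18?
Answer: 100026876/121 ≈ 8.2667e+5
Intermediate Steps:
A = 1656
g(t) = -108/t
d(V, L) = 943 + V**2 (d(V, L) = (428 + V**2) + 515 = 943 + V**2)
(d(g(-11), A) - 1804347) - 1*(-2629976) = ((943 + (-108/(-11))**2) - 1804347) - 1*(-2629976) = ((943 + (-108*(-1/11))**2) - 1804347) + 2629976 = ((943 + (108/11)**2) - 1804347) + 2629976 = ((943 + 11664/121) - 1804347) + 2629976 = (125767/121 - 1804347) + 2629976 = -218200220/121 + 2629976 = 100026876/121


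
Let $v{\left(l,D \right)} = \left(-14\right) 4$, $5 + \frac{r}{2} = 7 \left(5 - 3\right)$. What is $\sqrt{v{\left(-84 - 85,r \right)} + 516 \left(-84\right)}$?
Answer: $10 i \sqrt{434} \approx 208.33 i$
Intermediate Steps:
$r = 18$ ($r = -10 + 2 \cdot 7 \left(5 - 3\right) = -10 + 2 \cdot 7 \cdot 2 = -10 + 2 \cdot 14 = -10 + 28 = 18$)
$v{\left(l,D \right)} = -56$
$\sqrt{v{\left(-84 - 85,r \right)} + 516 \left(-84\right)} = \sqrt{-56 + 516 \left(-84\right)} = \sqrt{-56 - 43344} = \sqrt{-43400} = 10 i \sqrt{434}$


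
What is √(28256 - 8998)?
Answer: √19258 ≈ 138.77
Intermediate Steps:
√(28256 - 8998) = √19258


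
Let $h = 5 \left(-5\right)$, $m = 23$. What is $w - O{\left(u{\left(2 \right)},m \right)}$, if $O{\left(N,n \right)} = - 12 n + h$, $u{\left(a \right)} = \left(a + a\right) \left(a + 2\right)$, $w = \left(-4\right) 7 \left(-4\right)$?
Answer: $413$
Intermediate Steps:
$w = 112$ ($w = \left(-28\right) \left(-4\right) = 112$)
$u{\left(a \right)} = 2 a \left(2 + a\right)$
$h = -25$
$O{\left(N,n \right)} = -25 - 12 n$ ($O{\left(N,n \right)} = - 12 n - 25 = -25 - 12 n$)
$w - O{\left(u{\left(2 \right)},m \right)} = 112 - \left(-25 - 276\right) = 112 - -301 = 112 + 301 = 413$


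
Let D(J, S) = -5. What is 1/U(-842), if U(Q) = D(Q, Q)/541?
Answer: -541/5 ≈ -108.20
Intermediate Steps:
U(Q) = -5/541
1/U(-842) = 1/(-5/541) = -541/5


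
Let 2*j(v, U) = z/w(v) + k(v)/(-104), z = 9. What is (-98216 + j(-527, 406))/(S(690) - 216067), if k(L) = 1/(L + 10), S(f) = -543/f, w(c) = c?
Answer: 640095264393755/1408161146939976 ≈ 0.45456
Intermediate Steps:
k(L) = 1/(10 + L)
j(v, U) = -1/(208*(10 + v)) + 9/(2*v) (j(v, U) = (9/v + 1/((10 + v)*(-104)))/2 = (9/v - 1/104/(10 + v))/2 = (9/v - 1/(104*(10 + v)))/2 = -1/(208*(10 + v)) + 9/(2*v))
(-98216 + j(-527, 406))/(S(690) - 216067) = (-98216 + (5/208)*(1872 + 187*(-527))/(-527*(10 - 527)))/(-543/690 - 216067) = (-98216 + (5/208)*(-1/527)*(1872 - 98549)/(-517))/(-543*1/690 - 216067) = (-98216 + (5/208)*(-1/527)*(-1/517)*(-96677))/(-181/230 - 216067) = (-98216 - 483385/56671472)/(-49695591/230) = -5566045777337/56671472*(-230/49695591) = 640095264393755/1408161146939976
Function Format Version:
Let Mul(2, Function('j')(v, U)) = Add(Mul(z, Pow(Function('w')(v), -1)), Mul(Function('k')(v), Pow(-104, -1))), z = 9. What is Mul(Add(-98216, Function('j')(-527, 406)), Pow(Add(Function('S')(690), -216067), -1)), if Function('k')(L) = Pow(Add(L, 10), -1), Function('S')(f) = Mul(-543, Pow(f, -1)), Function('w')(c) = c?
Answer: Rational(640095264393755, 1408161146939976) ≈ 0.45456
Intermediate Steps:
Function('k')(L) = Pow(Add(10, L), -1)
Function('j')(v, U) = Add(Mul(Rational(-1, 208), Pow(Add(10, v), -1)), Mul(Rational(9, 2), Pow(v, -1))) (Function('j')(v, U) = Mul(Rational(1, 2), Add(Mul(9, Pow(v, -1)), Mul(Pow(Add(10, v), -1), Pow(-104, -1)))) = Mul(Rational(1, 2), Add(Mul(9, Pow(v, -1)), Mul(Pow(Add(10, v), -1), Rational(-1, 104)))) = Mul(Rational(1, 2), Add(Mul(9, Pow(v, -1)), Mul(Rational(-1, 104), Pow(Add(10, v), -1)))) = Add(Mul(Rational(-1, 208), Pow(Add(10, v), -1)), Mul(Rational(9, 2), Pow(v, -1))))
Mul(Add(-98216, Function('j')(-527, 406)), Pow(Add(Function('S')(690), -216067), -1)) = Mul(Add(-98216, Mul(Rational(5, 208), Pow(-527, -1), Pow(Add(10, -527), -1), Add(1872, Mul(187, -527)))), Pow(Add(Mul(-543, Pow(690, -1)), -216067), -1)) = Mul(Add(-98216, Mul(Rational(5, 208), Rational(-1, 527), Pow(-517, -1), Add(1872, -98549))), Pow(Add(Mul(-543, Rational(1, 690)), -216067), -1)) = Mul(Add(-98216, Mul(Rational(5, 208), Rational(-1, 527), Rational(-1, 517), -96677)), Pow(Add(Rational(-181, 230), -216067), -1)) = Mul(Add(-98216, Rational(-483385, 56671472)), Pow(Rational(-49695591, 230), -1)) = Mul(Rational(-5566045777337, 56671472), Rational(-230, 49695591)) = Rational(640095264393755, 1408161146939976)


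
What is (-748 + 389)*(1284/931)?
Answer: -460956/931 ≈ -495.12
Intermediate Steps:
(-748 + 389)*(1284/931) = -460956/931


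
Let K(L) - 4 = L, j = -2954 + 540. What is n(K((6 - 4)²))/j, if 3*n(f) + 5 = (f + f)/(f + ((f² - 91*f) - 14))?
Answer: 33/47570 ≈ 0.00069371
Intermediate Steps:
j = -2414
K(L) = 4 + L
n(f) = -5/3 + 2*f/(3*(-14 + f² - 90*f)) (n(f) = -5/3 + ((f + f)/(f + ((f² - 91*f) - 14)))/3 = -5/3 + ((2*f)/(f + (-14 + f² - 91*f)))/3 = -5/3 + ((2*f)/(-14 + f² - 90*f))/3 = -5/3 + (2*f/(-14 + f² - 90*f))/3 = -5/3 + 2*f/(3*(-14 + f² - 90*f)))
n(K((6 - 4)²))/j = ((-70 - 452*(4 + (6 - 4)²) + 5*(4 + (6 - 4)²)²)/(3*(14 - (4 + (6 - 4)²)² + 90*(4 + (6 - 4)²))))/(-2414) = ((-70 - 452*(4 + 2²) + 5*(4 + 2²)²)/(3*(14 - (4 + 2²)² + 90*(4 + 2²))))*(-1/2414) = ((-70 - 452*(4 + 4) + 5*(4 + 4)²)/(3*(14 - (4 + 4)² + 90*(4 + 4))))*(-1/2414) = ((-70 - 452*8 + 5*8²)/(3*(14 - 1*8² + 90*8)))*(-1/2414) = ((-70 - 3616 + 5*64)/(3*(14 - 1*64 + 720)))*(-1/2414) = ((-70 - 3616 + 320)/(3*(14 - 64 + 720)))*(-1/2414) = ((⅓)*(-3366)/670)*(-1/2414) = ((⅓)*(1/670)*(-3366))*(-1/2414) = -561/335*(-1/2414) = 33/47570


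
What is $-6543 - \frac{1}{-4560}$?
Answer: $- \frac{29836079}{4560} \approx -6543.0$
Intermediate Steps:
$-6543 - \frac{1}{-4560} = -6543 - - \frac{1}{4560} = -6543 + \frac{1}{4560} = - \frac{29836079}{4560}$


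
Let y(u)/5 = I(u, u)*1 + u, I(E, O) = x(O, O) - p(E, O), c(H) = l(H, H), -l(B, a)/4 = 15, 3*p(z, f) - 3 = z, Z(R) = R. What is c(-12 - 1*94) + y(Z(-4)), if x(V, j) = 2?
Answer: -205/3 ≈ -68.333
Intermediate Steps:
p(z, f) = 1 + z/3
l(B, a) = -60 (l(B, a) = -4*15 = -60)
c(H) = -60
I(E, O) = 1 - E/3 (I(E, O) = 2 - (1 + E/3) = 2 + (-1 - E/3) = 1 - E/3)
y(u) = 5 + 10*u/3 (y(u) = 5*((1 - u/3)*1 + u) = 5*((1 - u/3) + u) = 5*(1 + 2*u/3) = 5 + 10*u/3)
c(-12 - 1*94) + y(Z(-4)) = -60 + (5 + (10/3)*(-4)) = -60 + (5 - 40/3) = -60 - 25/3 = -205/3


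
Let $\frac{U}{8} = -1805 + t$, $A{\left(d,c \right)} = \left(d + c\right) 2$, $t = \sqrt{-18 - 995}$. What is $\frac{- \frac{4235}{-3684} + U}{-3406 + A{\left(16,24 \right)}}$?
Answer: $\frac{53192725}{12252984} - \frac{4 i \sqrt{1013}}{1663} \approx 4.3412 - 0.076555 i$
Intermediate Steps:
$t = i \sqrt{1013}$ ($t = \sqrt{-1013} = i \sqrt{1013} \approx 31.828 i$)
$A{\left(d,c \right)} = 2 c + 2 d$ ($A{\left(d,c \right)} = \left(c + d\right) 2 = 2 c + 2 d$)
$U = -14440 + 8 i \sqrt{1013}$ ($U = 8 \left(-1805 + i \sqrt{1013}\right) = -14440 + 8 i \sqrt{1013} \approx -14440.0 + 254.62 i$)
$\frac{- \frac{4235}{-3684} + U}{-3406 + A{\left(16,24 \right)}} = \frac{- \frac{4235}{-3684} - \left(14440 - 8 i \sqrt{1013}\right)}{-3406 + \left(2 \cdot 24 + 2 \cdot 16\right)} = \frac{\left(-4235\right) \left(- \frac{1}{3684}\right) - \left(14440 - 8 i \sqrt{1013}\right)}{-3406 + \left(48 + 32\right)} = \frac{\frac{4235}{3684} - \left(14440 - 8 i \sqrt{1013}\right)}{-3406 + 80} = \frac{- \frac{53192725}{3684} + 8 i \sqrt{1013}}{-3326} = \left(- \frac{53192725}{3684} + 8 i \sqrt{1013}\right) \left(- \frac{1}{3326}\right) = \frac{53192725}{12252984} - \frac{4 i \sqrt{1013}}{1663}$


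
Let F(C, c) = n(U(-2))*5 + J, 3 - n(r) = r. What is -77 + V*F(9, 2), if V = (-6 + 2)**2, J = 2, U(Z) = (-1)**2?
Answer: 115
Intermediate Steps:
U(Z) = 1
n(r) = 3 - r
V = 16 (V = (-4)**2 = 16)
F(C, c) = 12 (F(C, c) = (3 - 1*1)*5 + 2 = (3 - 1)*5 + 2 = 2*5 + 2 = 10 + 2 = 12)
-77 + V*F(9, 2) = -77 + 16*12 = -77 + 192 = 115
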